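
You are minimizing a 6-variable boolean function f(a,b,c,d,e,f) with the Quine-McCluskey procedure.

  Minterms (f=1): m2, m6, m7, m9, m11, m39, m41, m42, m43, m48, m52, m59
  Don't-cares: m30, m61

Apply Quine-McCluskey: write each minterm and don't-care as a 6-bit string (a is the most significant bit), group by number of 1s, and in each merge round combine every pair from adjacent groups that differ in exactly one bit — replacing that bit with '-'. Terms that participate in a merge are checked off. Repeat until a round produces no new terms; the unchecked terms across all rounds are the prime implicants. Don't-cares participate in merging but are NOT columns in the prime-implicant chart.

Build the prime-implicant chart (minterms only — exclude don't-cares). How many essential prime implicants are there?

6

size-2^0 implicants → 000010(✓)  000110(✓)  000111(✓)  001001(✓)  001011(✓)  011110  100111(✓)  101001(✓)  101010(✓)  101011(✓)  110000(✓)  110100(✓)  111011(✓)  111101
size-2^1 implicants → -00111  -01001(✓)  -01011(✓)  000-10  00011-  0010-1(✓)  1-1011  1010-1(✓)  10101-  110-00
size-2^2 implicants → -010-1
Unchecked terms (primes): -00111, -010-1, 000-10, 00011-, 011110, 1-1011, 10101-, 110-00, 111101
Minterm coverage:
  m2 ⊆ 000-10 [E]
  m6 ⊆ 000-10,00011-
  m7 ⊆ -00111,00011-
  m9 ⊆ -010-1 [E]
  m11 ⊆ -010-1 [E]
  m39 ⊆ -00111 [E]
  m41 ⊆ -010-1 [E]
  m42 ⊆ 10101- [E]
  m43 ⊆ -010-1,1-1011,10101-
  m48 ⊆ 110-00 [E]
  m52 ⊆ 110-00 [E]
  m59 ⊆ 1-1011 [E]
E = {-00111, -010-1, 000-10, 1-1011, 10101-, 110-00}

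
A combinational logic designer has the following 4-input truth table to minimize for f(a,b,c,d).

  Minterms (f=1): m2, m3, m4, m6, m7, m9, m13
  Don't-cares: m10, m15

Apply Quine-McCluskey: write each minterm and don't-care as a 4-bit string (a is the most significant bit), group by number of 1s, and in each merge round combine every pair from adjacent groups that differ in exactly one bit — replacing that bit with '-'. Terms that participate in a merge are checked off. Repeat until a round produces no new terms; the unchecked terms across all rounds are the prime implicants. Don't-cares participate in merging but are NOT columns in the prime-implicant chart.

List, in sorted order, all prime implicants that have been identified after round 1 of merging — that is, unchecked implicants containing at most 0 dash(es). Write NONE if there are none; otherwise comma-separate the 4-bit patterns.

size-2^0 implicants → 0010(✓)  0011(✓)  0100(✓)  0110(✓)  0111(✓)  1001(✓)  1010(✓)  1101(✓)  1111(✓)
size-2^1 implicants → -010  -111  0-10(✓)  0-11(✓)  001-(✓)  01-0  011-(✓)  1-01  11-1
size-2^2 implicants → 0-1-
Unchecked terms (primes): -010, -111, 0-1-, 01-0, 1-01, 11-1

NONE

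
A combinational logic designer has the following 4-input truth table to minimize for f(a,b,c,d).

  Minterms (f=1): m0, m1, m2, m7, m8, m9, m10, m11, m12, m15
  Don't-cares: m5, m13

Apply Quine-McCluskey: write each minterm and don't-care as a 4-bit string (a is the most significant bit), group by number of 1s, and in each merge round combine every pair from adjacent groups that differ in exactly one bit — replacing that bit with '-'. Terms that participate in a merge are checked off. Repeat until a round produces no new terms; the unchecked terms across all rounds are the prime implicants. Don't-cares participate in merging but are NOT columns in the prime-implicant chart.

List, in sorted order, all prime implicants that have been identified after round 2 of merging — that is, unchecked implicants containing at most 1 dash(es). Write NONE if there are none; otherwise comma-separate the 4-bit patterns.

size-2^0 implicants → 0000(✓)  0001(✓)  0010(✓)  0101(✓)  0111(✓)  1000(✓)  1001(✓)  1010(✓)  1011(✓)  1100(✓)  1101(✓)  1111(✓)
size-2^1 implicants → -000(✓)  -001(✓)  -010(✓)  -101(✓)  -111(✓)  0-01(✓)  00-0(✓)  000-(✓)  01-1(✓)  1-00(✓)  1-01(✓)  1-11(✓)  10-0(✓)  10-1(✓)  100-(✓)  101-(✓)  11-1(✓)  110-(✓)
size-2^2 implicants → --01  -0-0  -00-  -1-1  1--1  1-0-  10--
Unchecked terms (primes): --01, -0-0, -00-, -1-1, 1--1, 1-0-, 10--

NONE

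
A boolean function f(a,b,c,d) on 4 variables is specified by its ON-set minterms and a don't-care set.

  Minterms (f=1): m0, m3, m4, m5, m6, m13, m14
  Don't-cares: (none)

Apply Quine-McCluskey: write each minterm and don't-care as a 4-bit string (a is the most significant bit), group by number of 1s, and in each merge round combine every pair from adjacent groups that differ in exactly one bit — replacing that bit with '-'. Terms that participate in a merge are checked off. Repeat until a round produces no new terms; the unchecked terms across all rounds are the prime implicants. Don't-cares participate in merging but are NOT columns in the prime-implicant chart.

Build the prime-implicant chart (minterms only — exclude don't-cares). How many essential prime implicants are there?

4

Round 0: 0000✓ 0011 0100✓ 0101✓ 0110✓ 1101✓ 1110✓
Round 1: -101 -110 0-00 01-0 010-
PIs = {-101, -110, 0-00, 0011, 01-0, 010-}
Coverage chart:
  m0: 0-00 ←essential
  m3: 0011 ←essential
  m4: 0-00,01-0,010-
  m5: -101,010-
  m6: -110,01-0
  m13: -101 ←essential
  m14: -110 ←essential
Essential: -101, -110, 0-00, 0011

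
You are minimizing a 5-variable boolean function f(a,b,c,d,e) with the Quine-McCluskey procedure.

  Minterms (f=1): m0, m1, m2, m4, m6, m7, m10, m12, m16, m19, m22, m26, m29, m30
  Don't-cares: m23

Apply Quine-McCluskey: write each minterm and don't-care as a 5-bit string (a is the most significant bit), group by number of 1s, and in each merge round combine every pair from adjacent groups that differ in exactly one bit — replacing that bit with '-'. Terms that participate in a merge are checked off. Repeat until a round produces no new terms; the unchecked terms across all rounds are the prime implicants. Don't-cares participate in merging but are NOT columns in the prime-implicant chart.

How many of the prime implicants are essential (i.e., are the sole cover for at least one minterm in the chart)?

[col 0] 00000*, 00001*, 00010*, 00100*, 00110*, 00111*, 01010*, 01100*, 10000*, 10011*, 10110*, 10111*, 11010*, 11101, 11110*
[col 1] -0000, -0110*, -0111*, -1010, 0-010, 0-100, 00-00*, 00-10*, 000-0*, 0000-, 001-0*, 0011-*, 1-110, 10-11, 1011-*, 11-10
[col 2] -011-, 00--0
Prime implicants: -0000, -011-, -1010, 0-010, 0-100, 00--0, 0000-, 1-110, 10-11, 11-10, 11101
PI chart (minterm → PIs covering it):
  0 | -0000,00--0,0000-
  1 | 0000-  (sole → essential)
  2 | 0-010,00--0
  4 | 0-100,00--0
  6 | -011-,00--0
  7 | -011-  (sole → essential)
  10 | -1010,0-010
  12 | 0-100  (sole → essential)
  16 | -0000  (sole → essential)
  19 | 10-11  (sole → essential)
  22 | -011-,1-110
  26 | -1010,11-10
  29 | 11101  (sole → essential)
  30 | 1-110,11-10
Essential prime implicants: -0000, -011-, 0-100, 0000-, 10-11, 11101

6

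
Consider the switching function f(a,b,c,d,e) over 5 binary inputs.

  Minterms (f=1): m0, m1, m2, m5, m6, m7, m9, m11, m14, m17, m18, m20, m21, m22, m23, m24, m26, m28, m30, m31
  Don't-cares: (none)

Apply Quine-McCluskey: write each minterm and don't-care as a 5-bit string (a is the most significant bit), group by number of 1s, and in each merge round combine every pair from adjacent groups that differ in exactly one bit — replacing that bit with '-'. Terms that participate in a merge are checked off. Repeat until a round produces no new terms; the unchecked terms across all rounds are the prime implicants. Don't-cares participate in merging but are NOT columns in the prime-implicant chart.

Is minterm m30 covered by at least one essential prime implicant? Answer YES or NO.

YES

size-2^0 implicants → 00000(✓)  00001(✓)  00010(✓)  00101(✓)  00110(✓)  00111(✓)  01001(✓)  01011(✓)  01110(✓)  10001(✓)  10010(✓)  10100(✓)  10101(✓)  10110(✓)  10111(✓)  11000(✓)  11010(✓)  11100(✓)  11110(✓)  11111(✓)
size-2^1 implicants → -0001(✓)  -0010(✓)  -0101(✓)  -0110(✓)  -0111(✓)  -1110(✓)  0-001  0-110(✓)  00-01(✓)  00-10(✓)  000-0  0000-  001-1(✓)  0011-(✓)  010-1  1-010(✓)  1-100(✓)  1-110(✓)  1-111(✓)  10-01(✓)  10-10(✓)  101-0(✓)  101-1(✓)  1010-(✓)  1011-(✓)  11-00(✓)  11-10(✓)  110-0(✓)  111-0(✓)  1111-(✓)
size-2^2 implicants → --110  -0-01  -0-10  -01-1  -011-  1--10  1-1-0  1-11-  101--  11--0
Unchecked terms (primes): --110, -0-01, -0-10, -01-1, -011-, 0-001, 000-0, 0000-, 010-1, 1--10, 1-1-0, 1-11-, 101--, 11--0
Minterm coverage:
  m0 ⊆ 000-0,0000-
  m1 ⊆ -0-01,0-001,0000-
  m2 ⊆ -0-10,000-0
  m5 ⊆ -0-01,-01-1
  m6 ⊆ --110,-0-10,-011-
  m7 ⊆ -01-1,-011-
  m9 ⊆ 0-001,010-1
  m11 ⊆ 010-1 [E]
  m14 ⊆ --110 [E]
  m17 ⊆ -0-01 [E]
  m18 ⊆ -0-10,1--10
  m20 ⊆ 1-1-0,101--
  m21 ⊆ -0-01,-01-1,101--
  m22 ⊆ --110,-0-10,-011-,1--10,1-1-0,1-11-,101--
  m23 ⊆ -01-1,-011-,1-11-,101--
  m24 ⊆ 11--0 [E]
  m26 ⊆ 1--10,11--0
  m28 ⊆ 1-1-0,11--0
  m30 ⊆ --110,1--10,1-1-0,1-11-,11--0
  m31 ⊆ 1-11- [E]
E = {--110, -0-01, 010-1, 1-11-, 11--0}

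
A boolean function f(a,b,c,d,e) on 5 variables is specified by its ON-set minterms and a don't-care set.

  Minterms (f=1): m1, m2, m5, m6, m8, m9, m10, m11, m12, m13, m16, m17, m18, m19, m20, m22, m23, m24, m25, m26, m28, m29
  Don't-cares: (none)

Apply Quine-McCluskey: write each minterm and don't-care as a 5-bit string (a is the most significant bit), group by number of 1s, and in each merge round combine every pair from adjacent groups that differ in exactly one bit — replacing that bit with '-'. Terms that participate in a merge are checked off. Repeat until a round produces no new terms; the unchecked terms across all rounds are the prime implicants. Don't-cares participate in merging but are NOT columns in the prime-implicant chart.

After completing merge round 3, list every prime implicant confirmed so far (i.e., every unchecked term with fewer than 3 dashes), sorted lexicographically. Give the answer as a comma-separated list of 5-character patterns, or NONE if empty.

--001, --010, -0-10, -10-0, 0--01, 010--, 1--00, 1-0-0, 1-00-, 10--0, 10-1-, 100--

size-2^0 implicants → 00001(✓)  00010(✓)  00101(✓)  00110(✓)  01000(✓)  01001(✓)  01010(✓)  01011(✓)  01100(✓)  01101(✓)  10000(✓)  10001(✓)  10010(✓)  10011(✓)  10100(✓)  10110(✓)  10111(✓)  11000(✓)  11001(✓)  11010(✓)  11100(✓)  11101(✓)
size-2^1 implicants → -0001(✓)  -0010(✓)  -0110(✓)  -1000(✓)  -1001(✓)  -1010(✓)  -1100(✓)  -1101(✓)  0-001(✓)  0-010(✓)  0-101(✓)  00-01(✓)  00-10(✓)  01-00(✓)  01-01(✓)  010-0(✓)  010-1(✓)  0100-(✓)  0101-(✓)  0110-(✓)  1-000(✓)  1-001(✓)  1-010(✓)  1-100(✓)  10-00(✓)  10-10(✓)  10-11(✓)  100-0(✓)  100-1(✓)  1000-(✓)  1001-(✓)  101-0(✓)  1011-(✓)  11-00(✓)  11-01(✓)  110-0(✓)  1100-(✓)  1110-(✓)
size-2^2 implicants → --001  --010  -0-10  -1-00(✓)  -1-01(✓)  -10-0  -100-(✓)  -110-(✓)  0--01  01-0-(✓)  010--  1--00  1-0-0  1-00-  10--0  10-1-  100--  11-0-(✓)
size-2^3 implicants → -1-0-
Unchecked terms (primes): --001, --010, -0-10, -1-0-, -10-0, 0--01, 010--, 1--00, 1-0-0, 1-00-, 10--0, 10-1-, 100--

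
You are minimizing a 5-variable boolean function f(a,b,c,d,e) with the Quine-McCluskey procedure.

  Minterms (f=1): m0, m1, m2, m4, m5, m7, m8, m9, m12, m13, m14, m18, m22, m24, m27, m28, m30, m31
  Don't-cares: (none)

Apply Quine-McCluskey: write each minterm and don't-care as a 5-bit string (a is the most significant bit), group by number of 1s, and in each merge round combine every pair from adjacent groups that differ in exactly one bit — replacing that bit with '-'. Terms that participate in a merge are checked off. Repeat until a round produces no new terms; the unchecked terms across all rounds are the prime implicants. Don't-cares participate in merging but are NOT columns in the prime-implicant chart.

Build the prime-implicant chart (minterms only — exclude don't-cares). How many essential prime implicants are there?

5

Round 0: 00000✓ 00001✓ 00010✓ 00100✓ 00101✓ 00111✓ 01000✓ 01001✓ 01100✓ 01101✓ 01110✓ 10010✓ 10110✓ 11000✓ 11011✓ 11100✓ 11110✓ 11111✓
Round 1: -0010 -1000✓ -1100✓ -1110✓ 0-000✓ 0-001✓ 0-100✓ 0-101✓ 00-00✓ 00-01✓ 000-0 0000-✓ 001-1 0010-✓ 01-00✓ 01-01✓ 0100-✓ 011-0✓ 0110-✓ 1-110 10-10 11-00✓ 11-11 111-0✓ 1111-
Round 2: -1-00 -11-0 0--00✓ 0--01✓ 0-00-✓ 0-10-✓ 00-0-✓ 01-0-✓
Round 3: 0--0-
PIs = {-0010, -1-00, -11-0, 0--0-, 000-0, 001-1, 1-110, 10-10, 11-11, 1111-}
Coverage chart:
  m0: 0--0-,000-0
  m1: 0--0- ←essential
  m2: -0010,000-0
  m4: 0--0- ←essential
  m5: 0--0-,001-1
  m7: 001-1 ←essential
  m8: -1-00,0--0-
  m9: 0--0- ←essential
  m12: -1-00,-11-0,0--0-
  m13: 0--0- ←essential
  m14: -11-0 ←essential
  m18: -0010,10-10
  m22: 1-110,10-10
  m24: -1-00 ←essential
  m27: 11-11 ←essential
  m28: -1-00,-11-0
  m30: -11-0,1-110,1111-
  m31: 11-11,1111-
Essential: -1-00, -11-0, 0--0-, 001-1, 11-11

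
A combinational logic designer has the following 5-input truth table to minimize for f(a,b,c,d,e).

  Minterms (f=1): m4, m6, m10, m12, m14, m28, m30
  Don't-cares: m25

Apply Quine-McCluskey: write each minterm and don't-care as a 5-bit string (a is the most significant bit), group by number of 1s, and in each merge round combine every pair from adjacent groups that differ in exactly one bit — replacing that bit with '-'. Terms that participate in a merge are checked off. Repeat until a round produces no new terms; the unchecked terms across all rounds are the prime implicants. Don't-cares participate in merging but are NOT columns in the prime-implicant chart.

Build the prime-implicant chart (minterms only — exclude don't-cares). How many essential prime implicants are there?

3

[col 0] 00100*, 00110*, 01010*, 01100*, 01110*, 11001, 11100*, 11110*
[col 1] -1100*, -1110*, 0-100*, 0-110*, 001-0*, 01-10, 011-0*, 111-0*
[col 2] -11-0, 0-1-0
Prime implicants: -11-0, 0-1-0, 01-10, 11001
PI chart (minterm → PIs covering it):
  4 | 0-1-0  (sole → essential)
  6 | 0-1-0  (sole → essential)
  10 | 01-10  (sole → essential)
  12 | -11-0,0-1-0
  14 | -11-0,0-1-0,01-10
  28 | -11-0  (sole → essential)
  30 | -11-0  (sole → essential)
Essential prime implicants: -11-0, 0-1-0, 01-10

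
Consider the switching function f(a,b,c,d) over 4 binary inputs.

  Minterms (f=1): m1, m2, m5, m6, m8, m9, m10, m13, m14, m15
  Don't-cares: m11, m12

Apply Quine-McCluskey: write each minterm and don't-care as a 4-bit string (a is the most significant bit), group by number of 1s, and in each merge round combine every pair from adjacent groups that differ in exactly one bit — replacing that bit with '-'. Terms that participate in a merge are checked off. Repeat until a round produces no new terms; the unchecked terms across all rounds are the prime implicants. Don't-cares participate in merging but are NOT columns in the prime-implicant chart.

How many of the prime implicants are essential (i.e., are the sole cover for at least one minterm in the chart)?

Round 0: 0001✓ 0010✓ 0101✓ 0110✓ 1000✓ 1001✓ 1010✓ 1011✓ 1100✓ 1101✓ 1110✓ 1111✓
Round 1: -001✓ -010✓ -101✓ -110✓ 0-01✓ 0-10✓ 1-00✓ 1-01✓ 1-10✓ 1-11✓ 10-0✓ 10-1✓ 100-✓ 101-✓ 11-0✓ 11-1✓ 110-✓ 111-✓
Round 2: --01 --10 1--0✓ 1--1✓ 1-0-✓ 1-1-✓ 10--✓ 11--✓
Round 3: 1---
PIs = {--01, --10, 1---}
Coverage chart:
  m1: --01 ←essential
  m2: --10 ←essential
  m5: --01 ←essential
  m6: --10 ←essential
  m8: 1--- ←essential
  m9: --01,1---
  m10: --10,1---
  m13: --01,1---
  m14: --10,1---
  m15: 1--- ←essential
Essential: --01, --10, 1---

3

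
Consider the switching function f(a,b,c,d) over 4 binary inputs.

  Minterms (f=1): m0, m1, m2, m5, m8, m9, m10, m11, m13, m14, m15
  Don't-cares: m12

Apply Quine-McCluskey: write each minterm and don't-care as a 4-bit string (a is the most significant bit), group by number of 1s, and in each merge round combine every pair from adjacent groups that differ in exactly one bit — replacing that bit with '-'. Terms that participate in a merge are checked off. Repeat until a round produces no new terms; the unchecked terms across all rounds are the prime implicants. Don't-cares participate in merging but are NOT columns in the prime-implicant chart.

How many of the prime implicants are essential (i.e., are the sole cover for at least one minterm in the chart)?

[col 0] 0000*, 0001*, 0010*, 0101*, 1000*, 1001*, 1010*, 1011*, 1100*, 1101*, 1110*, 1111*
[col 1] -000*, -001*, -010*, -101*, 0-01*, 00-0*, 000-*, 1-00*, 1-01*, 1-10*, 1-11*, 10-0*, 10-1*, 100-*, 101-*, 11-0*, 11-1*, 110-*, 111-*
[col 2] --01, -0-0, -00-, 1--0*, 1--1*, 1-0-*, 1-1-*, 10--*, 11--*
[col 3] 1---
Prime implicants: --01, -0-0, -00-, 1---
PI chart (minterm → PIs covering it):
  0 | -0-0,-00-
  1 | --01,-00-
  2 | -0-0  (sole → essential)
  5 | --01  (sole → essential)
  8 | -0-0,-00-,1---
  9 | --01,-00-,1---
  10 | -0-0,1---
  11 | 1---  (sole → essential)
  13 | --01,1---
  14 | 1---  (sole → essential)
  15 | 1---  (sole → essential)
Essential prime implicants: --01, -0-0, 1---

3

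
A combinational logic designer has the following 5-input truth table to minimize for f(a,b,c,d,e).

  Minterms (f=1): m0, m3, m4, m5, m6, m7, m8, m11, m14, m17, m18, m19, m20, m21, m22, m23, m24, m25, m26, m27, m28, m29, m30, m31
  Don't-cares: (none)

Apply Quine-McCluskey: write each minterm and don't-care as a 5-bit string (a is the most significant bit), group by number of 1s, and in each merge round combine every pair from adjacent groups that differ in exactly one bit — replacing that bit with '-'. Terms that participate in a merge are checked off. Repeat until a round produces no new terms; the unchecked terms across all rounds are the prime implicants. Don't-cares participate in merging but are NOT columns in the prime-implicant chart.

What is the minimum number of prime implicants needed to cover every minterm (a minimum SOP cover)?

7

[col 0] 00000*, 00011*, 00100*, 00101*, 00110*, 00111*, 01000*, 01011*, 01110*, 10001*, 10010*, 10011*, 10100*, 10101*, 10110*, 10111*, 11000*, 11001*, 11010*, 11011*, 11100*, 11101*, 11110*, 11111*
[col 1] -0011*, -0100*, -0101*, -0110*, -0111*, -1000, -1011*, -1110*, 0-000, 0-011*, 0-110*, 00-00, 00-11*, 001-0*, 001-1*, 0010-*, 0011-*, 1-001*, 1-010*, 1-011*, 1-100*, 1-101*, 1-110*, 1-111*, 10-01*, 10-10*, 10-11*, 100-1*, 1001-*, 101-0*, 101-1*, 1010-*, 1011-*, 11-00*, 11-01*, 11-10*, 11-11*, 110-0*, 110-1*, 1100-*, 1101-*, 111-0*, 111-1*, 1110-*, 1111-*
[col 2] --011, --110, -0-11, -01-0*, -01-1*, -010-*, -011-*, 001--*, 1--01*, 1--10*, 1--11*, 1-0-1*, 1-01-*, 1-1-0*, 1-1-1*, 1-10-*, 1-11-*, 10--1*, 10-1-*, 101--*, 11--0*, 11--1*, 11-0-*, 11-1-*, 110--*, 111--*
[col 3] -01--, 1---1, 1--1-, 1-1--, 11---
Prime implicants: --011, --110, -0-11, -01--, -1000, 0-000, 00-00, 1---1, 1--1-, 1-1--, 11---
PI chart (minterm → PIs covering it):
  0 | 0-000,00-00
  3 | --011,-0-11
  4 | -01--,00-00
  5 | -01--  (sole → essential)
  6 | --110,-01--
  7 | -0-11,-01--
  8 | -1000,0-000
  11 | --011  (sole → essential)
  14 | --110  (sole → essential)
  17 | 1---1  (sole → essential)
  18 | 1--1-  (sole → essential)
  19 | --011,-0-11,1---1,1--1-
  20 | -01--,1-1--
  21 | -01--,1---1,1-1--
  22 | --110,-01--,1--1-,1-1--
  23 | -0-11,-01--,1---1,1--1-,1-1--
  24 | -1000,11---
  25 | 1---1,11---
  26 | 1--1-,11---
  27 | --011,1---1,1--1-,11---
  28 | 1-1--,11---
  29 | 1---1,1-1--,11---
  30 | --110,1--1-,1-1--,11---
  31 | 1---1,1--1-,1-1--,11---
Essential prime implicants: --011, --110, -01--, 1---1, 1--1-
Petrick residual → 0-000, 11---
Minimum SOP uses 7 PIs: c'de + cde' + b'c + a'c'd'e' + ae + ad + ab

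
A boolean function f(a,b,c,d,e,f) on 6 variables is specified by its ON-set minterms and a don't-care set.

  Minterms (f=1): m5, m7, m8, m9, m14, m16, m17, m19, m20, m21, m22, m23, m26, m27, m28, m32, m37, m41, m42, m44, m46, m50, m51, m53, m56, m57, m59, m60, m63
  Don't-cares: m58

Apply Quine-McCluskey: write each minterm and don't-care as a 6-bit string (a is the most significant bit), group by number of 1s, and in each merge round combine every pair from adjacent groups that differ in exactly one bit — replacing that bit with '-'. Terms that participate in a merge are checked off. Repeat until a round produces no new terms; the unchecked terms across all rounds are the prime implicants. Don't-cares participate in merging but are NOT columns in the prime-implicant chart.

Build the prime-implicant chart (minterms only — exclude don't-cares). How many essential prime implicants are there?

10

Round 0: 000101✓ 000111✓ 001000✓ 001001✓ 001110✓ 010000✓ 010001✓ 010011✓ 010100✓ 010101✓ 010110✓ 010111✓ 011010✓ 011011✓ 011100✓ 100000 100101✓ 101001✓ 101010✓ 101100✓ 101110✓ 110010✓ 110011✓ 110101✓ 111000✓ 111001✓ 111010✓ 111011✓ 111100✓ 111111✓
Round 1: -00101✓ -01001 -01110 -10011✓ -10101✓ -11010✓ -11011✓ -11100 0-0101✓ 0-0111✓ 0001-1✓ 00100- 01-011✓ 01-100 010-00✓ 010-01✓ 010-11✓ 0100-1✓ 01000-✓ 0101-0✓ 0101-1✓ 01010-✓ 01011-✓ 01101-✓ 1-0101✓ 1-1001 1-1010 1-1100 101-10 1011-0 11-010✓ 11-011✓ 11001-✓ 111-00 111-11 1110-0✓ 1110-1✓ 11100-✓ 11101-✓
Round 2: --0101 -1-011 -1101- 0-01-1 010--1 010-0- 0101-- 11-01- 1110--
PIs = {--0101, -01001, -01110, -1-011, -1101-, -11100, 0-01-1, 00100-, 01-100, 010--1, 010-0-, 0101--, 1-1001, 1-1010, 1-1100, 100000, 101-10, 1011-0, 11-01-, 111-00, 111-11, 1110--}
Coverage chart:
  m5: --0101,0-01-1
  m7: 0-01-1 ←essential
  m8: 00100- ←essential
  m9: -01001,00100-
  m14: -01110 ←essential
  m16: 010-0- ←essential
  m17: 010--1,010-0-
  m19: -1-011,010--1
  m20: 01-100,010-0-,0101--
  m21: --0101,0-01-1,010--1,010-0-,0101--
  m22: 0101-- ←essential
  m23: 0-01-1,010--1,0101--
  m26: -1101- ←essential
  m27: -1-011,-1101-
  m28: -11100,01-100
  m32: 100000 ←essential
  m37: --0101 ←essential
  m41: -01001,1-1001
  m42: 1-1010,101-10
  m44: 1-1100,1011-0
  m46: -01110,101-10,1011-0
  m50: 11-01- ←essential
  m51: -1-011,11-01-
  m53: --0101 ←essential
  m56: 111-00,1110--
  m57: 1-1001,1110--
  m59: -1-011,-1101-,11-01-,111-11,1110--
  m60: -11100,1-1100,111-00
  m63: 111-11 ←essential
Essential: --0101, -01110, -1101-, 0-01-1, 00100-, 010-0-, 0101--, 100000, 11-01-, 111-11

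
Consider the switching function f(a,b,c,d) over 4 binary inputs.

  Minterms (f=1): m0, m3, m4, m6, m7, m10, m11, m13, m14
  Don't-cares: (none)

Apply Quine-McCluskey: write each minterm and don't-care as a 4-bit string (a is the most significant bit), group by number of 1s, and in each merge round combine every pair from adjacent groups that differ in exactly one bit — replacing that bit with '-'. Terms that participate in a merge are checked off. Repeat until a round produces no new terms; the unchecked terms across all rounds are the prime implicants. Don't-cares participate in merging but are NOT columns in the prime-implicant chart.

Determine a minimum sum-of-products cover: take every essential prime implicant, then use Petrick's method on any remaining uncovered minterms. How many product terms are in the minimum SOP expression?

Round 0: 0000✓ 0011✓ 0100✓ 0110✓ 0111✓ 1010✓ 1011✓ 1101 1110✓
Round 1: -011 -110 0-00 0-11 01-0 011- 1-10 101-
PIs = {-011, -110, 0-00, 0-11, 01-0, 011-, 1-10, 101-, 1101}
Coverage chart:
  m0: 0-00 ←essential
  m3: -011,0-11
  m4: 0-00,01-0
  m6: -110,01-0,011-
  m7: 0-11,011-
  m10: 1-10,101-
  m11: -011,101-
  m13: 1101 ←essential
  m14: -110,1-10
Essential: 0-00, 1101
Petrick residual → -011, 011-, 1-10
Min cover (5 terms): b'cd + a'c'd' + a'bc + acd' + abc'd

5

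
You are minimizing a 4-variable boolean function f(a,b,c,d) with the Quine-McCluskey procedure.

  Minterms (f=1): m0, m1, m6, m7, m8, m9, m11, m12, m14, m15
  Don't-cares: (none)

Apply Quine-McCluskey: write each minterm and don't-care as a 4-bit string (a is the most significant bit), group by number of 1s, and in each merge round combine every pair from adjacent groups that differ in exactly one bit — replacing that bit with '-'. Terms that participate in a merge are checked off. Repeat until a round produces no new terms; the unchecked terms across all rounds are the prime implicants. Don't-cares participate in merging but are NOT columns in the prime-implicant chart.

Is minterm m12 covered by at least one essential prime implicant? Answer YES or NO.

size-2^0 implicants → 0000(✓)  0001(✓)  0110(✓)  0111(✓)  1000(✓)  1001(✓)  1011(✓)  1100(✓)  1110(✓)  1111(✓)
size-2^1 implicants → -000(✓)  -001(✓)  -110(✓)  -111(✓)  000-(✓)  011-(✓)  1-00  1-11  10-1  100-(✓)  11-0  111-(✓)
size-2^2 implicants → -00-  -11-
Unchecked terms (primes): -00-, -11-, 1-00, 1-11, 10-1, 11-0
Minterm coverage:
  m0 ⊆ -00- [E]
  m1 ⊆ -00- [E]
  m6 ⊆ -11- [E]
  m7 ⊆ -11- [E]
  m8 ⊆ -00-,1-00
  m9 ⊆ -00-,10-1
  m11 ⊆ 1-11,10-1
  m12 ⊆ 1-00,11-0
  m14 ⊆ -11-,11-0
  m15 ⊆ -11-,1-11
E = {-00-, -11-}

NO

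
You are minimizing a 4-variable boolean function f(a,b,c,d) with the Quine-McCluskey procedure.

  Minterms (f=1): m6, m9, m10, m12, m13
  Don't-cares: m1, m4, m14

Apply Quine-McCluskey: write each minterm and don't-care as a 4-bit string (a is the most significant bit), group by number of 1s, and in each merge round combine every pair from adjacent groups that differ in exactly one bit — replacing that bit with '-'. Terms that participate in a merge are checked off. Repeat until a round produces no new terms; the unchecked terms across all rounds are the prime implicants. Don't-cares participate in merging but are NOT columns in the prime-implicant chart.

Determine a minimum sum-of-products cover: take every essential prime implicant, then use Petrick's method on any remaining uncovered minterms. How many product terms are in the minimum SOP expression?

3

[col 0] 0001*, 0100*, 0110*, 1001*, 1010*, 1100*, 1101*, 1110*
[col 1] -001, -100*, -110*, 01-0*, 1-01, 1-10, 11-0*, 110-
[col 2] -1-0
Prime implicants: -001, -1-0, 1-01, 1-10, 110-
PI chart (minterm → PIs covering it):
  6 | -1-0  (sole → essential)
  9 | -001,1-01
  10 | 1-10  (sole → essential)
  12 | -1-0,110-
  13 | 1-01,110-
Essential prime implicants: -1-0, 1-10
Petrick residual → 1-01
Minimum SOP uses 3 PIs: bd' + ac'd + acd'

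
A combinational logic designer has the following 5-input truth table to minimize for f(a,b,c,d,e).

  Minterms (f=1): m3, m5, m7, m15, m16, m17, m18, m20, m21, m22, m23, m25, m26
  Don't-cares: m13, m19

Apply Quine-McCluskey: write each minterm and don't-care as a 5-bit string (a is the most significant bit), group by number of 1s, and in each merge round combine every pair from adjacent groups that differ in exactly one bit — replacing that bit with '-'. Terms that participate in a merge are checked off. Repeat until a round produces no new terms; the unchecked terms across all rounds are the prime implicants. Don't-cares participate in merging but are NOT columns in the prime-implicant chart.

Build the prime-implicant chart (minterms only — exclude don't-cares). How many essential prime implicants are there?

5

[col 0] 00011*, 00101*, 00111*, 01101*, 01111*, 10000*, 10001*, 10010*, 10011*, 10100*, 10101*, 10110*, 10111*, 11001*, 11010*
[col 1] -0011*, -0101*, -0111*, 0-101*, 0-111*, 00-11*, 001-1*, 011-1*, 1-001, 1-010, 10-00*, 10-01*, 10-10*, 10-11*, 100-0*, 100-1*, 1000-*, 1001-*, 101-0*, 101-1*, 1010-*, 1011-*
[col 2] -0-11, -01-1, 0-1-1, 10--0*, 10--1*, 10-0-*, 10-1-*, 100--*, 101--*
[col 3] 10---
Prime implicants: -0-11, -01-1, 0-1-1, 1-001, 1-010, 10---
PI chart (minterm → PIs covering it):
  3 | -0-11  (sole → essential)
  5 | -01-1,0-1-1
  7 | -0-11,-01-1,0-1-1
  15 | 0-1-1  (sole → essential)
  16 | 10---  (sole → essential)
  17 | 1-001,10---
  18 | 1-010,10---
  20 | 10---  (sole → essential)
  21 | -01-1,10---
  22 | 10---  (sole → essential)
  23 | -0-11,-01-1,10---
  25 | 1-001  (sole → essential)
  26 | 1-010  (sole → essential)
Essential prime implicants: -0-11, 0-1-1, 1-001, 1-010, 10---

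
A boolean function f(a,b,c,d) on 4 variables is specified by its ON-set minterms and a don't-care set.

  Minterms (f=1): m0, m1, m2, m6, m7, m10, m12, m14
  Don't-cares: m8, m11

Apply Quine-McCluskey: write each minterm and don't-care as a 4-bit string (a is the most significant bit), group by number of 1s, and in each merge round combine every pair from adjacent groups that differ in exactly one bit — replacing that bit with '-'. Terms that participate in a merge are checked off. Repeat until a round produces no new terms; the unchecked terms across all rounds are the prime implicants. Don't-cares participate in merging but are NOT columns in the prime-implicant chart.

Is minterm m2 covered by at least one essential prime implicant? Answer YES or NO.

NO

[col 0] 0000*, 0001*, 0010*, 0110*, 0111*, 1000*, 1010*, 1011*, 1100*, 1110*
[col 1] -000*, -010*, -110*, 0-10*, 00-0*, 000-, 011-, 1-00*, 1-10*, 10-0*, 101-, 11-0*
[col 2] --10, -0-0, 1--0
Prime implicants: --10, -0-0, 000-, 011-, 1--0, 101-
PI chart (minterm → PIs covering it):
  0 | -0-0,000-
  1 | 000-  (sole → essential)
  2 | --10,-0-0
  6 | --10,011-
  7 | 011-  (sole → essential)
  10 | --10,-0-0,1--0,101-
  12 | 1--0  (sole → essential)
  14 | --10,1--0
Essential prime implicants: 000-, 011-, 1--0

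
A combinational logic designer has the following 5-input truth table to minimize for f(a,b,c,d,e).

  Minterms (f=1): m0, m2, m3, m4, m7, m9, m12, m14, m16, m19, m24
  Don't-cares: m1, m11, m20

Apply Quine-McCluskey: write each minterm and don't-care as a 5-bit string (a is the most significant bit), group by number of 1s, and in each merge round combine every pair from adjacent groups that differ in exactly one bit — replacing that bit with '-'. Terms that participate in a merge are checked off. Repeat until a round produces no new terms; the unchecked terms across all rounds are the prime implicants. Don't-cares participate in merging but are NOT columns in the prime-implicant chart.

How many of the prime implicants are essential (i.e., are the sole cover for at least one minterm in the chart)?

[col 0] 00000*, 00001*, 00010*, 00011*, 00100*, 00111*, 01001*, 01011*, 01100*, 01110*, 10000*, 10011*, 10100*, 11000*
[col 1] -0000*, -0011, -0100*, 0-001*, 0-011*, 0-100, 00-00*, 00-11, 000-0*, 000-1*, 0000-*, 0001-*, 010-1*, 011-0, 1-000, 10-00*
[col 2] -0-00, 0-0-1, 000--
Prime implicants: -0-00, -0011, 0-0-1, 0-100, 00-11, 000--, 011-0, 1-000
PI chart (minterm → PIs covering it):
  0 | -0-00,000--
  2 | 000--  (sole → essential)
  3 | -0011,0-0-1,00-11,000--
  4 | -0-00,0-100
  7 | 00-11  (sole → essential)
  9 | 0-0-1  (sole → essential)
  12 | 0-100,011-0
  14 | 011-0  (sole → essential)
  16 | -0-00,1-000
  19 | -0011  (sole → essential)
  24 | 1-000  (sole → essential)
Essential prime implicants: -0011, 0-0-1, 00-11, 000--, 011-0, 1-000

6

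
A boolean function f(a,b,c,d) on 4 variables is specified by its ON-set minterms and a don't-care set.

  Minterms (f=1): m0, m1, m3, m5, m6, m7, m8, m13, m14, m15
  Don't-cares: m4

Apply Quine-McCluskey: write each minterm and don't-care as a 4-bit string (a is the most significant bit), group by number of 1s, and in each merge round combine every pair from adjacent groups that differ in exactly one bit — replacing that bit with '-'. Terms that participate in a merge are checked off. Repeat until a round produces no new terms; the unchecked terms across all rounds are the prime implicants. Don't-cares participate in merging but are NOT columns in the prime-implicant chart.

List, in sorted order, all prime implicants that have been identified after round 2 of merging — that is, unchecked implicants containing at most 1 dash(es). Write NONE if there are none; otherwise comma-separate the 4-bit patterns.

-000

[col 0] 0000*, 0001*, 0011*, 0100*, 0101*, 0110*, 0111*, 1000*, 1101*, 1110*, 1111*
[col 1] -000, -101*, -110*, -111*, 0-00*, 0-01*, 0-11*, 00-1*, 000-*, 01-0*, 01-1*, 010-*, 011-*, 11-1*, 111-*
[col 2] -1-1, -11-, 0--1, 0-0-, 01--
Prime implicants: -000, -1-1, -11-, 0--1, 0-0-, 01--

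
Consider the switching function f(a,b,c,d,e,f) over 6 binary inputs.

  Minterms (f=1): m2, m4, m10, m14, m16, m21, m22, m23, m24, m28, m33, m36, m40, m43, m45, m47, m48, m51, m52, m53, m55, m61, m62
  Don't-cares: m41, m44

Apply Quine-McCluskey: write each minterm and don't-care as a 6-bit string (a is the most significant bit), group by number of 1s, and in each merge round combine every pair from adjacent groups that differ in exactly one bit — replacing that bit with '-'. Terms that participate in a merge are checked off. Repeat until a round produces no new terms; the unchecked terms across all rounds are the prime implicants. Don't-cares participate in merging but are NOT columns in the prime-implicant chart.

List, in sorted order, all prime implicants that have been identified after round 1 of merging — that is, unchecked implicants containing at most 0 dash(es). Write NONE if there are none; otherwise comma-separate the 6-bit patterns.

111110

size-2^0 implicants → 000010(✓)  000100(✓)  001010(✓)  001110(✓)  010000(✓)  010101(✓)  010110(✓)  010111(✓)  011000(✓)  011100(✓)  100001(✓)  100100(✓)  101000(✓)  101001(✓)  101011(✓)  101100(✓)  101101(✓)  101111(✓)  110000(✓)  110011(✓)  110100(✓)  110101(✓)  110111(✓)  111101(✓)  111110
size-2^1 implicants → -00100  -10000  -10101(✓)  -10111(✓)  00-010  001-10  01-000  0101-1(✓)  01011-  011-00  1-0100  1-1101  10-001  10-100  101-00(✓)  101-01(✓)  101-11(✓)  1010-1(✓)  10100-(✓)  1011-1(✓)  10110-(✓)  11-101  110-00  110-11  1101-1(✓)  11010-
size-2^2 implicants → -101-1  101--1  101-0-
Unchecked terms (primes): -00100, -10000, -101-1, 00-010, 001-10, 01-000, 01011-, 011-00, 1-0100, 1-1101, 10-001, 10-100, 101--1, 101-0-, 11-101, 110-00, 110-11, 11010-, 111110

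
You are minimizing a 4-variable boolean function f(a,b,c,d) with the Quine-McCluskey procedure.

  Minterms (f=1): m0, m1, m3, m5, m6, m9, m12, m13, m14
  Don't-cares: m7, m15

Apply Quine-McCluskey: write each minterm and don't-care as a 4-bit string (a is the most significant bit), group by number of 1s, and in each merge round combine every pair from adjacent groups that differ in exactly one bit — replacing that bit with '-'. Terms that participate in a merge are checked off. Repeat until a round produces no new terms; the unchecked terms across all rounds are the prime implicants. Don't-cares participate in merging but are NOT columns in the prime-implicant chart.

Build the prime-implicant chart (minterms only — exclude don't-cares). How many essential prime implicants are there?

size-2^0 implicants → 0000(✓)  0001(✓)  0011(✓)  0101(✓)  0110(✓)  0111(✓)  1001(✓)  1100(✓)  1101(✓)  1110(✓)  1111(✓)
size-2^1 implicants → -001(✓)  -101(✓)  -110(✓)  -111(✓)  0-01(✓)  0-11(✓)  00-1(✓)  000-  01-1(✓)  011-(✓)  1-01(✓)  11-0(✓)  11-1(✓)  110-(✓)  111-(✓)
size-2^2 implicants → --01  -1-1  -11-  0--1  11--
Unchecked terms (primes): --01, -1-1, -11-, 0--1, 000-, 11--
Minterm coverage:
  m0 ⊆ 000- [E]
  m1 ⊆ --01,0--1,000-
  m3 ⊆ 0--1 [E]
  m5 ⊆ --01,-1-1,0--1
  m6 ⊆ -11- [E]
  m9 ⊆ --01 [E]
  m12 ⊆ 11-- [E]
  m13 ⊆ --01,-1-1,11--
  m14 ⊆ -11-,11--
E = {--01, -11-, 0--1, 000-, 11--}

5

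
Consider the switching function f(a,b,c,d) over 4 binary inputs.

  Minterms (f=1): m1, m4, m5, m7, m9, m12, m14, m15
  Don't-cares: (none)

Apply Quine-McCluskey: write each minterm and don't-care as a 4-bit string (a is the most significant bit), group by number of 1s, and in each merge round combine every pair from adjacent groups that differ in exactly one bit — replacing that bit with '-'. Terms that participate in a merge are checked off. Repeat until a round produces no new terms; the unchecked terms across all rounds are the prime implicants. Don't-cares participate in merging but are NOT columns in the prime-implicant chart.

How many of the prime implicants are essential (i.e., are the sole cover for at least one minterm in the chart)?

size-2^0 implicants → 0001(✓)  0100(✓)  0101(✓)  0111(✓)  1001(✓)  1100(✓)  1110(✓)  1111(✓)
size-2^1 implicants → -001  -100  -111  0-01  01-1  010-  11-0  111-
Unchecked terms (primes): -001, -100, -111, 0-01, 01-1, 010-, 11-0, 111-
Minterm coverage:
  m1 ⊆ -001,0-01
  m4 ⊆ -100,010-
  m5 ⊆ 0-01,01-1,010-
  m7 ⊆ -111,01-1
  m9 ⊆ -001 [E]
  m12 ⊆ -100,11-0
  m14 ⊆ 11-0,111-
  m15 ⊆ -111,111-
E = {-001}

1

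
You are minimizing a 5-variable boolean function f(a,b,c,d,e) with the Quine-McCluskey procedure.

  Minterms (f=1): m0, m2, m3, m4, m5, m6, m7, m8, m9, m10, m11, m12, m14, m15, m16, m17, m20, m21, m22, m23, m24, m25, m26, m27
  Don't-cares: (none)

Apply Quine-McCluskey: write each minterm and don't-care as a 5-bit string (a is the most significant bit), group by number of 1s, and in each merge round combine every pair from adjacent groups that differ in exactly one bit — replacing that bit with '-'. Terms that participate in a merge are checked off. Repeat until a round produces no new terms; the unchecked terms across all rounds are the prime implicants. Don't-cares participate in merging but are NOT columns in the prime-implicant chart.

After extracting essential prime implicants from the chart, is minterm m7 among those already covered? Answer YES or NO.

Round 0: 00000✓ 00010✓ 00011✓ 00100✓ 00101✓ 00110✓ 00111✓ 01000✓ 01001✓ 01010✓ 01011✓ 01100✓ 01110✓ 01111✓ 10000✓ 10001✓ 10100✓ 10101✓ 10110✓ 10111✓ 11000✓ 11001✓ 11010✓ 11011✓
Round 1: -0000✓ -0100✓ -0101✓ -0110✓ -0111✓ -1000✓ -1001✓ -1010✓ -1011✓ 0-000✓ 0-010✓ 0-011✓ 0-100✓ 0-110✓ 0-111✓ 00-00✓ 00-10✓ 00-11✓ 000-0✓ 0001-✓ 001-0✓ 001-1✓ 0010-✓ 0011-✓ 01-00✓ 01-10✓ 01-11✓ 010-0✓ 010-1✓ 0100-✓ 0101-✓ 011-0✓ 0111-✓ 1-000✓ 1-001✓ 10-00✓ 10-01✓ 1000-✓ 101-0✓ 101-1✓ 1010-✓ 1011-✓ 110-0✓ 110-1✓ 1100-✓ 1101-✓
Round 2: --000 -0-00 -01-0✓ -01-1✓ -010-✓ -011-✓ -10-0✓ -10-1✓ -100-✓ -101-✓ 0--00✓ 0--10✓ 0--11✓ 0-0-0✓ 0-01-✓ 0-1-0✓ 0-11-✓ 00--0✓ 00-1-✓ 001--✓ 01--0✓ 01-1-✓ 010--✓ 1-00- 10-0- 101--✓ 110--✓
Round 3: -01-- -10-- 0---0 0--1-
PIs = {--000, -0-00, -01--, -10--, 0---0, 0--1-, 1-00-, 10-0-}
Coverage chart:
  m0: --000,-0-00,0---0
  m2: 0---0,0--1-
  m3: 0--1- ←essential
  m4: -0-00,-01--,0---0
  m5: -01-- ←essential
  m6: -01--,0---0,0--1-
  m7: -01--,0--1-
  m8: --000,-10--,0---0
  m9: -10-- ←essential
  m10: -10--,0---0,0--1-
  m11: -10--,0--1-
  m12: 0---0 ←essential
  m14: 0---0,0--1-
  m15: 0--1- ←essential
  m16: --000,-0-00,1-00-,10-0-
  m17: 1-00-,10-0-
  m20: -0-00,-01--,10-0-
  m21: -01--,10-0-
  m22: -01-- ←essential
  m23: -01-- ←essential
  m24: --000,-10--,1-00-
  m25: -10--,1-00-
  m26: -10-- ←essential
  m27: -10-- ←essential
Essential: -01--, -10--, 0---0, 0--1-

YES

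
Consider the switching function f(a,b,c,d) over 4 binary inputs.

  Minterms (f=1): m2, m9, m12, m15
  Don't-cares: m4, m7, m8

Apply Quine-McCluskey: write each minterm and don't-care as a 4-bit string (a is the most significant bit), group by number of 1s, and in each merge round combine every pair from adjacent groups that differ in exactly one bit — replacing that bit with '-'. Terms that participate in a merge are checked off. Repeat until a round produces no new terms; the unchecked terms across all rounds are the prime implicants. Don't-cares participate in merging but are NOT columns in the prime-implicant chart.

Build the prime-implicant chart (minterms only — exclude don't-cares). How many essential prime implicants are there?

[col 0] 0010, 0100*, 0111*, 1000*, 1001*, 1100*, 1111*
[col 1] -100, -111, 1-00, 100-
Prime implicants: -100, -111, 0010, 1-00, 100-
PI chart (minterm → PIs covering it):
  2 | 0010  (sole → essential)
  9 | 100-  (sole → essential)
  12 | -100,1-00
  15 | -111  (sole → essential)
Essential prime implicants: -111, 0010, 100-

3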